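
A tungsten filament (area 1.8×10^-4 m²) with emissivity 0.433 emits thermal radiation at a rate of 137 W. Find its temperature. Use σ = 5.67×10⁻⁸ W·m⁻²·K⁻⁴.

From P = εσAT⁴, T = (P / εσA)^(1/4) = (137 / (0.433 × 5.67×10⁻⁸ × 1.80×10^-4))^(1/4).
T = (3.10×10^13)^(1/4) = 2360 K.

T ≈ 2360 K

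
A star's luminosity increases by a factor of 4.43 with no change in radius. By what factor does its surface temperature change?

factor ≈ 1.45

P ∝ T⁴ ⇒ T ∝ P^(1/4), so T scales by (4.43)^(1/4) = 1.45.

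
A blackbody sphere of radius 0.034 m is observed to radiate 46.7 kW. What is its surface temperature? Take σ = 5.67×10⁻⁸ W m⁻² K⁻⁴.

A = 4πr² = 4π × (0.034)² = 0.0145 m².
From P = σAT⁴, T = (P / σA)^(1/4) = (46700 / (5.67×10⁻⁸ × 0.0145))^(1/4).
T = (5.67×10^13)^(1/4) = 2740 K.

T ≈ 2740 K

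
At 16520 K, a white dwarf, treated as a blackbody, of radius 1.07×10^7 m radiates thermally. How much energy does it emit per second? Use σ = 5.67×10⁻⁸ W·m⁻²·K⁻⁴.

P ≈ 6.08×10^24 W

A = 4πr² = 4π × (1.07×10^7)² = 1.44×10^15 m².
P = σAT⁴ = 5.67×10⁻⁸ × 1.44×10^15 × (16520)⁴ = 5.67×10⁻⁸ × 1.44×10^15 × 7.45×10^16.
P = 6.08×10^24 W.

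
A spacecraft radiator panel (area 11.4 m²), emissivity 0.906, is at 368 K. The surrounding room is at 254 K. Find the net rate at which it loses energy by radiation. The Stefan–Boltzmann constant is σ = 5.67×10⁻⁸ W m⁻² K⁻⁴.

Q = εσA(T⁴ − T_s⁴). T⁴ − T_s⁴ = (368)⁴ − (254)⁴ = 1.83×10^10 − 4.16×10^9 = 1.42×10^10 K⁴.
Q = 0.906 × 5.67×10⁻⁸ × 11.4 × 1.42×10^10 = 8300 W.

Q ≈ 8300 W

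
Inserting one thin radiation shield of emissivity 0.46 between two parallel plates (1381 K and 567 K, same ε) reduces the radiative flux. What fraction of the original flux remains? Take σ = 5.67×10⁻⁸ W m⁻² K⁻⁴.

ratio ≈ 0.500

With N identical shields there are N+1 = 2 gaps in series, each with the same radiative resistance, so the flux falls to 1/(N+1) of its unshielded value.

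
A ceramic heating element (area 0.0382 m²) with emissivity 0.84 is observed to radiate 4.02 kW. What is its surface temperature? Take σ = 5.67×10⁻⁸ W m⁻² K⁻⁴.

From P = εσAT⁴, T = (P / εσA)^(1/4) = (4020 / (0.84 × 5.67×10⁻⁸ × 0.0382))^(1/4).
T = (2.21×10^12)^(1/4) = 1220 K.

T ≈ 1220 K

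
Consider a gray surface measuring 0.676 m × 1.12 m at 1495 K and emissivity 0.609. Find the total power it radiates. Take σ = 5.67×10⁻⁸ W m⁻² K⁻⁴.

A = 0.676 × 1.12 = 0.757 m².
Stefan–Boltzmann: P = εσAT⁴ = 0.609 × 5.67×10⁻⁸ × 0.757 × (1495)⁴ = 0.609 × 5.67×10⁻⁸ × 0.757 × 5.00×10^12.
P = 1.31×10^5 W.

P ≈ 1.31×10^5 W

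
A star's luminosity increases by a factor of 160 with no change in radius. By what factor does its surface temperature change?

P ∝ T⁴ ⇒ T ∝ P^(1/4), so T scales by (160)^(1/4) = 3.56.

factor ≈ 3.56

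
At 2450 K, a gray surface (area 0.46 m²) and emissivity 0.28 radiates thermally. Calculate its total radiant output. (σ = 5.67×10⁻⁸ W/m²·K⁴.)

P ≈ 2.63×10^5 W

Stefan–Boltzmann: P = εσAT⁴ = 0.28 × 5.67×10⁻⁸ × 0.460 × (2450)⁴ = 0.28 × 5.67×10⁻⁸ × 0.460 × 3.60×10^13.
P = 2.63×10^5 W.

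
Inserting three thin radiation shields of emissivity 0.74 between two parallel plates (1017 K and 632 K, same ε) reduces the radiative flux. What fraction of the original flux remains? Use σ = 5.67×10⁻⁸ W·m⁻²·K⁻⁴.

ratio ≈ 0.250

With N identical shields there are N+1 = 4 gaps in series, each with the same radiative resistance, so the flux falls to 1/(N+1) of its unshielded value.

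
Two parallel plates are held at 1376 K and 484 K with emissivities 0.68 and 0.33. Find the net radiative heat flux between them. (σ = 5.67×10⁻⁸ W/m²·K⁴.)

For two large parallel gray plates, q = σ(T₁⁴ − T₂⁴) / (1/ε₁ + 1/ε₂ − 1).
1/ε₁ + 1/ε₂ − 1 = 1/0.68 + 1/0.33 − 1 = 3.501.
T₁⁴ − T₂⁴ = 3.58×10^12 − 5.49×10^10 = 3.53×10^12 K⁴.
q = 5.67×10⁻⁸ × 3.53×10^12 / 3.501 = 57200 W/m².

q ≈ 57200 W/m²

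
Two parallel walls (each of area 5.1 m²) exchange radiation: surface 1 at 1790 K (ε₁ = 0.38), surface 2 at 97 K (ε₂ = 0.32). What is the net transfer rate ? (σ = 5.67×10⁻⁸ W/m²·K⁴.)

Q ≈ 6.24×10^5 W

For two large parallel gray plates, q = σ(T₁⁴ − T₂⁴) / (1/ε₁ + 1/ε₂ − 1).
1/ε₁ + 1/ε₂ − 1 = 1/0.38 + 1/0.32 − 1 = 4.757.
T₁⁴ − T₂⁴ = 1.03×10^13 − 8.85×10^7 = 1.03×10^13 K⁴.
q = 5.67×10⁻⁸ × 1.03×10^13 / 4.757 = 1.22×10^5 W/m².
Q = q·A = 1.22×10^5 × 5.1 = 6.24×10^5 W.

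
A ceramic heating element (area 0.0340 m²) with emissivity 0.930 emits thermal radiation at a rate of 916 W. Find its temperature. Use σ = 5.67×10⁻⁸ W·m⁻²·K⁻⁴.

From P = εσAT⁴, T = (P / εσA)^(1/4) = (916 / (0.930 × 5.67×10⁻⁸ × 0.0340))^(1/4).
T = (5.11×10^11)^(1/4) = 845 K.

T ≈ 845 K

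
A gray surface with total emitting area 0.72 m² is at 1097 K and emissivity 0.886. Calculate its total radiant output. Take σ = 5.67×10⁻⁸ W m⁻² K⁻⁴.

Stefan–Boltzmann: P = εσAT⁴ = 0.886 × 5.67×10⁻⁸ × 0.720 × (1097)⁴ = 0.886 × 5.67×10⁻⁸ × 0.720 × 1.45×10^12.
P = 52400 W.

P ≈ 52400 W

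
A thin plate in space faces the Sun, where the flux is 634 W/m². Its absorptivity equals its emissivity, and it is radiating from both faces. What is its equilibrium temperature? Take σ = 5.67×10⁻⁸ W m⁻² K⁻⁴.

T ≈ 273 K

Absorbed flux αS = emitted flux 2εσT⁴ per unit area; with α = ε this gives T = (S/2σ)^(1/4).
T = (634 / (2 × 5.67×10⁻⁸))^(1/4) = (5.59×10^9)^(1/4).
T = 273 K.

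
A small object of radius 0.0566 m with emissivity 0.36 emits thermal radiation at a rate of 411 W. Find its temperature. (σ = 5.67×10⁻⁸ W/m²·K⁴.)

A = 4πr² = 4π × (0.0566)² = 0.0403 m².
From P = εσAT⁴, T = (P / εσA)^(1/4) = (411 / (0.36 × 5.67×10⁻⁸ × 0.0403))^(1/4).
T = (5.00×10^11)^(1/4) = 841 K.

T ≈ 841 K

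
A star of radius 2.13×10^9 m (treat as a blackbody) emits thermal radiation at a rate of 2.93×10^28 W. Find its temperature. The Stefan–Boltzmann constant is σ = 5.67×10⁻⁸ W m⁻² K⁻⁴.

A = 4πr² = 4π × (2.13×10^9)² = 5.70×10^19 m².
From P = σAT⁴, T = (P / σA)^(1/4) = (2.93×10^28 / (5.67×10⁻⁸ × 5.70×10^19))^(1/4).
T = (9.06×10^15)^(1/4) = 9760 K.

T ≈ 9760 K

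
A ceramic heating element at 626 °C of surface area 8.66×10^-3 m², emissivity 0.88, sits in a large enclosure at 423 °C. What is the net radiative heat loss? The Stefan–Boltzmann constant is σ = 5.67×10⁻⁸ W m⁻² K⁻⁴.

Q ≈ 181 W

Convert: 626 °C = 899 K; 423 °C = 696 K.
Q = εσA(T⁴ − T_s⁴). T⁴ − T_s⁴ = (899)⁴ − (696)⁴ = 6.53×10^11 − 2.35×10^11 = 4.19×10^11 K⁴.
Q = 0.88 × 5.67×10⁻⁸ × 8.66×10^-3 × 4.19×10^11 = 181 W.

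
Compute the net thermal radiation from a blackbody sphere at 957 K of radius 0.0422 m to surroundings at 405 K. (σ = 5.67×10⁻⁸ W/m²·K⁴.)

Q ≈ 1030 W

A = 4πr² = 4π × (0.0422)² = 0.0224 m².
Q = σA(T⁴ − T_s⁴). T⁴ − T_s⁴ = (957)⁴ − (405)⁴ = 8.39×10^11 − 2.69×10^10 = 8.12×10^11 K⁴.
Q = 5.67×10⁻⁸ × 0.0224 × 8.12×10^11 = 1030 W.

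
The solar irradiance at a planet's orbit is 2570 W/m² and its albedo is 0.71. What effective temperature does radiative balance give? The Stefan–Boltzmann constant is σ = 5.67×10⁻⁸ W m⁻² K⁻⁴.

Power absorbed = (1−a)S·πR²; power emitted = 4πR²σT⁴. Equating and cancelling πR²:
T = ((1−a)S / 4σ)^(1/4) = (745 / (4 × 5.67×10⁻⁸))^(1/4) = (3.29×10^9)^(1/4).
T = 239 K.

T ≈ 239 K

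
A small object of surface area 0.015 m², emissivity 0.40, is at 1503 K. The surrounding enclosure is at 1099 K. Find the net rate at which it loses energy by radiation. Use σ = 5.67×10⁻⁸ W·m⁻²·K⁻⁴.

Q = εσA(T⁴ − T_s⁴). T⁴ − T_s⁴ = (1503)⁴ − (1099)⁴ = 5.10×10^12 − 1.46×10^12 = 3.64×10^12 K⁴.
Q = 0.40 × 5.67×10⁻⁸ × 0.0150 × 3.64×10^12 = 1240 W.

Q ≈ 1240 W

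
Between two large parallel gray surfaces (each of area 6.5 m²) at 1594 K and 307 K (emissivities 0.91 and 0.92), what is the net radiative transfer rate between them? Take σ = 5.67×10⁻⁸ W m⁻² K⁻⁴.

For two large parallel gray plates, q = σ(T₁⁴ − T₂⁴) / (1/ε₁ + 1/ε₂ − 1).
1/ε₁ + 1/ε₂ − 1 = 1/0.91 + 1/0.92 − 1 = 1.186.
T₁⁴ − T₂⁴ = 6.46×10^12 − 8.88×10^9 = 6.45×10^12 K⁴.
q = 5.67×10⁻⁸ × 6.45×10^12 / 1.186 = 3.08×10^5 W/m².
Q = q·A = 3.08×10^5 × 6.5 = 2.00×10^6 W.

Q ≈ 2.00×10^6 W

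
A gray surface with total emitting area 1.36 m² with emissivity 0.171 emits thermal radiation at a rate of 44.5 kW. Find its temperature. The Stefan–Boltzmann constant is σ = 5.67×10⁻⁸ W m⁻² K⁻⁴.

From P = εσAT⁴, T = (P / εσA)^(1/4) = (44500 / (0.171 × 5.67×10⁻⁸ × 1.36))^(1/4).
T = (3.37×10^12)^(1/4) = 1360 K.

T ≈ 1360 K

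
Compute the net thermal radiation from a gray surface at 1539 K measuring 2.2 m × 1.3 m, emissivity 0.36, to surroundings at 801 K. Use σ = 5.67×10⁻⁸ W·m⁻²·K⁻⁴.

Q ≈ 3.03×10^5 W

A = 2.2 × 1.3 = 2.86 m².
Q = εσA(T⁴ − T_s⁴). T⁴ − T_s⁴ = (1539)⁴ − (801)⁴ = 5.61×10^12 − 4.12×10^11 = 5.20×10^12 K⁴.
Q = 0.36 × 5.67×10⁻⁸ × 2.86 × 5.20×10^12 = 3.03×10^5 W.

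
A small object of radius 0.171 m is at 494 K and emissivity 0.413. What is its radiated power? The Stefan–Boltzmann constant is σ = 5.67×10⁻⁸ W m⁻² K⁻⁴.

P ≈ 512 W

A = 4πr² = 4π × (0.171)² = 0.367 m².
Stefan–Boltzmann: P = εσAT⁴ = 0.413 × 5.67×10⁻⁸ × 0.367 × (494)⁴ = 0.413 × 5.67×10⁻⁸ × 0.367 × 5.96×10^10.
P = 512 W.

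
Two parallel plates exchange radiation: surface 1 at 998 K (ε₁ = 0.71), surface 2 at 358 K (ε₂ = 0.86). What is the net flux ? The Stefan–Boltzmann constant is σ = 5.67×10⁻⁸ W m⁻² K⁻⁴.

For two large parallel gray plates, q = σ(T₁⁴ − T₂⁴) / (1/ε₁ + 1/ε₂ − 1).
1/ε₁ + 1/ε₂ − 1 = 1/0.71 + 1/0.86 − 1 = 1.571.
T₁⁴ − T₂⁴ = 9.92×10^11 − 1.64×10^10 = 9.76×10^11 K⁴.
q = 5.67×10⁻⁸ × 9.76×10^11 / 1.571 = 35200 W/m².

q ≈ 35200 W/m²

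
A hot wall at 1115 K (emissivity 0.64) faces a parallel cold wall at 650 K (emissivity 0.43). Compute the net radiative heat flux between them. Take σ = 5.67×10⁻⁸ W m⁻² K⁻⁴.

q ≈ 26800 W/m²

For two large parallel gray plates, q = σ(T₁⁴ − T₂⁴) / (1/ε₁ + 1/ε₂ − 1).
1/ε₁ + 1/ε₂ − 1 = 1/0.64 + 1/0.43 − 1 = 2.888.
T₁⁴ − T₂⁴ = 1.55×10^12 − 1.79×10^11 = 1.37×10^12 K⁴.
q = 5.67×10⁻⁸ × 1.37×10^12 / 2.888 = 26800 W/m².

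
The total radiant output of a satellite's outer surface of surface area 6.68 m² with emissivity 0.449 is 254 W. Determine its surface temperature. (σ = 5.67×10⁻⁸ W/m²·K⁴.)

From P = εσAT⁴, T = (P / εσA)^(1/4) = (254 / (0.449 × 5.67×10⁻⁸ × 6.68))^(1/4).
T = (1.49×10^9)^(1/4) = 197 K.

T ≈ 197 K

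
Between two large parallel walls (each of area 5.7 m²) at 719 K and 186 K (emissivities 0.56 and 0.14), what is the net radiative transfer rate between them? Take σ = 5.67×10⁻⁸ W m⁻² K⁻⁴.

For two large parallel gray plates, q = σ(T₁⁴ − T₂⁴) / (1/ε₁ + 1/ε₂ − 1).
1/ε₁ + 1/ε₂ − 1 = 1/0.56 + 1/0.14 − 1 = 7.929.
T₁⁴ − T₂⁴ = 2.67×10^11 − 1.20×10^9 = 2.66×10^11 K⁴.
q = 5.67×10⁻⁸ × 2.66×10^11 / 7.929 = 1900 W/m².
Q = q·A = 1900 × 5.7 = 10800 W.

Q ≈ 10800 W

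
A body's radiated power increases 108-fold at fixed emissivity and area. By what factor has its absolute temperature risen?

factor ≈ 3.22

P ∝ T⁴ ⇒ T ∝ P^(1/4), so T scales by (108)^(1/4) = 3.22.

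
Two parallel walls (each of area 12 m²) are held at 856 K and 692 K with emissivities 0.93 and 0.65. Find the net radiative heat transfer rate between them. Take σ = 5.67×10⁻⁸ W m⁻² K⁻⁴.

Q ≈ 1.30×10^5 W

For two large parallel gray plates, q = σ(T₁⁴ − T₂⁴) / (1/ε₁ + 1/ε₂ − 1).
1/ε₁ + 1/ε₂ − 1 = 1/0.93 + 1/0.65 − 1 = 1.614.
T₁⁴ − T₂⁴ = 5.37×10^11 − 2.29×10^11 = 3.08×10^11 K⁴.
q = 5.67×10⁻⁸ × 3.08×10^11 / 1.614 = 10800 W/m².
Q = q·A = 10800 × 12 = 1.30×10^5 W.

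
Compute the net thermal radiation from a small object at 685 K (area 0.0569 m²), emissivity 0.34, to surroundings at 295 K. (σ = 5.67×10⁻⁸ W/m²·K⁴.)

Q ≈ 233 W

Q = εσA(T⁴ − T_s⁴). T⁴ − T_s⁴ = (685)⁴ − (295)⁴ = 2.20×10^11 − 7.57×10^9 = 2.13×10^11 K⁴.
Q = 0.34 × 5.67×10⁻⁸ × 0.0569 × 2.13×10^11 = 233 W.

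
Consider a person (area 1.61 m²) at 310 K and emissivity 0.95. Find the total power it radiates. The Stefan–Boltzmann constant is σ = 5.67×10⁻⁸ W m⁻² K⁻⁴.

P ≈ 801 W

Stefan–Boltzmann: P = εσAT⁴ = 0.95 × 5.67×10⁻⁸ × 1.61 × (310)⁴ = 0.95 × 5.67×10⁻⁸ × 1.61 × 9.24×10^9.
P = 801 W.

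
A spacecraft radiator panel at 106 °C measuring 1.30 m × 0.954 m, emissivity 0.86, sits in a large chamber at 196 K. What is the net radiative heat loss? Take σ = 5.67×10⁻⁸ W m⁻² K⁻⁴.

A = 1.30 × 0.954 = 1.24 m².
Convert: 106 °C = 379 K.
Q = εσA(T⁴ − T_s⁴). T⁴ − T_s⁴ = (379)⁴ − (196)⁴ = 2.06×10^10 − 1.48×10^9 = 1.92×10^10 K⁴.
Q = 0.86 × 5.67×10⁻⁸ × 1.24 × 1.92×10^10 = 1160 W.

Q ≈ 1160 W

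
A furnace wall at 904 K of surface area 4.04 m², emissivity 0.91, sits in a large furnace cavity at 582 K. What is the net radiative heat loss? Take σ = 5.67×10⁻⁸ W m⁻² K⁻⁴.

Q ≈ 1.15×10^5 W

Q = εσA(T⁴ − T_s⁴). T⁴ − T_s⁴ = (904)⁴ − (582)⁴ = 6.68×10^11 − 1.15×10^11 = 5.53×10^11 K⁴.
Q = 0.91 × 5.67×10⁻⁸ × 4.04 × 5.53×10^11 = 1.15×10^5 W.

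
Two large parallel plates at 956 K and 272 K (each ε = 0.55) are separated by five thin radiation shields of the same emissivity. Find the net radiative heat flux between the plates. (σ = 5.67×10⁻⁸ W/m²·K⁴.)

Each of the 6 gaps contributes resistance (2/ε − 1) = 2/0.55 − 1 = 2.636; total = 15.82.
q = σ(T₁⁴ − T₂⁴) / 15.82 = 5.67×10⁻⁸ × 8.30×10^11 / 15.82 = 2970 W/m².

q ≈ 2970 W/m²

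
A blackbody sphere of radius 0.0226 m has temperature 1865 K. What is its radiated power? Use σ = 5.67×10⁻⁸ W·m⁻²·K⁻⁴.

P ≈ 4400 W

A = 4πr² = 4π × (0.0226)² = 6.42×10^-3 m².
P = σAT⁴ = 5.67×10⁻⁸ × 6.42×10^-3 × (1865)⁴ = 5.67×10⁻⁸ × 6.42×10^-3 × 1.21×10^13.
P = 4400 W.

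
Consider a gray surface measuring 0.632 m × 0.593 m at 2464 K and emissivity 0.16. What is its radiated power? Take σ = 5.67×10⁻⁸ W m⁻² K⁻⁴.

P ≈ 1.25×10^5 W

A = 0.632 × 0.593 = 0.375 m².
P = εσAT⁴ = 0.16 × 5.67×10⁻⁸ × 0.375 × (2464)⁴ = 0.16 × 5.67×10⁻⁸ × 0.375 × 3.69×10^13.
P = 1.25×10^5 W.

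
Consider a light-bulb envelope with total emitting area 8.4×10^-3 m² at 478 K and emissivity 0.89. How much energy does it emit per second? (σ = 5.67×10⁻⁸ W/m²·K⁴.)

P ≈ 22.1 W

P = εσAT⁴ = 0.89 × 5.67×10⁻⁸ × 8.40×10^-3 × (478)⁴ = 0.89 × 5.67×10⁻⁸ × 8.40×10^-3 × 5.22×10^10.
P = 22.1 W.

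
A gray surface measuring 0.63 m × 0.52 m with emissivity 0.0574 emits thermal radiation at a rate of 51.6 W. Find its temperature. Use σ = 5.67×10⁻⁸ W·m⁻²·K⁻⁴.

A = 0.63 × 0.52 = 0.328 m².
From P = εσAT⁴, T = (P / εσA)^(1/4) = (51.6 / (0.0574 × 5.67×10⁻⁸ × 0.328))^(1/4).
T = (4.84×10^10)^(1/4) = 469 K.

T ≈ 469 K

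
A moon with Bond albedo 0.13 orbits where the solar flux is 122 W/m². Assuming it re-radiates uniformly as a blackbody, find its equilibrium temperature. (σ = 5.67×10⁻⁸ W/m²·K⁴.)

T ≈ 147 K

Power absorbed = (1−a)S·πR²; power emitted = 4πR²σT⁴. Equating and cancelling πR²:
T = ((1−a)S / 4σ)^(1/4) = (106 / (4 × 5.67×10⁻⁸))^(1/4) = (4.68×10^8)^(1/4).
T = 147 K.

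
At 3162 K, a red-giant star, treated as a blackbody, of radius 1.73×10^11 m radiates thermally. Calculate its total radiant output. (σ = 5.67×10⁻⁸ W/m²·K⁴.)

P ≈ 2.13×10^30 W

A = 4πr² = 4π × (1.73×10^11)² = 3.76×10^23 m².
P = σAT⁴ = 5.67×10⁻⁸ × 3.76×10^23 × (3162)⁴ = 5.67×10⁻⁸ × 3.76×10^23 × 10.00×10^13.
P = 2.13×10^30 W.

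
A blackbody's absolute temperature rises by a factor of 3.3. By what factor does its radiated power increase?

factor ≈ 119

P ∝ T⁴, so the power scales as (3.3)⁴ = 119.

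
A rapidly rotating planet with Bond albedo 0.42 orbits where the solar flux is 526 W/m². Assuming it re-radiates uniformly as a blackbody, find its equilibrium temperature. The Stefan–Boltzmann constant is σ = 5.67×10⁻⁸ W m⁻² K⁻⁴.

Power absorbed = (1−a)S·πR²; power emitted = 4πR²σT⁴. Equating and cancelling πR²:
T = ((1−a)S / 4σ)^(1/4) = (305 / (4 × 5.67×10⁻⁸))^(1/4) = (1.35×10^9)^(1/4).
T = 192 K.

T ≈ 192 K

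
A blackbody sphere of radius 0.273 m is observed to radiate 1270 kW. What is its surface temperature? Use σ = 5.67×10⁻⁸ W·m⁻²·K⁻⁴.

T ≈ 2210 K

A = 4πr² = 4π × (0.273)² = 0.937 m².
From P = σAT⁴, T = (P / σA)^(1/4) = (1.27×10^6 / (5.67×10⁻⁸ × 0.937))^(1/4).
T = (2.39×10^13)^(1/4) = 2210 K.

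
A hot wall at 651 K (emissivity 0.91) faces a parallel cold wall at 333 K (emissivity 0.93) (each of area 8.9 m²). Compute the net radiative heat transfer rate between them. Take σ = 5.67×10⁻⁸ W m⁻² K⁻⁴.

For two large parallel gray plates, q = σ(T₁⁴ − T₂⁴) / (1/ε₁ + 1/ε₂ − 1).
1/ε₁ + 1/ε₂ − 1 = 1/0.91 + 1/0.93 − 1 = 1.174.
T₁⁴ − T₂⁴ = 1.80×10^11 − 1.23×10^10 = 1.67×10^11 K⁴.
q = 5.67×10⁻⁸ × 1.67×10^11 / 1.174 = 8080 W/m².
Q = q·A = 8080 × 8.9 = 71900 W.

Q ≈ 71900 W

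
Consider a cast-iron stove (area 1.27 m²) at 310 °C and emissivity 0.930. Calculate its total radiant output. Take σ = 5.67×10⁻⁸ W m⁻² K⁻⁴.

310 °C = 583 K.
Stefan–Boltzmann: P = εσAT⁴ = 0.930 × 5.67×10⁻⁸ × 1.27 × (583)⁴ = 0.930 × 5.67×10⁻⁸ × 1.27 × 1.16×10^11.
P = 7740 W.

P ≈ 7740 W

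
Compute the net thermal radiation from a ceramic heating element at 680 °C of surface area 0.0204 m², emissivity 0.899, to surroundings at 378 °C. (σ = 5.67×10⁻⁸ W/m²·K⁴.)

Q ≈ 671 W

Convert: 680 °C = 953 K; 378 °C = 651 K.
Q = εσA(T⁴ − T_s⁴). T⁴ − T_s⁴ = (953)⁴ − (651)⁴ = 8.25×10^11 − 1.80×10^11 = 6.45×10^11 K⁴.
Q = 0.899 × 5.67×10⁻⁸ × 0.0204 × 6.45×10^11 = 671 W.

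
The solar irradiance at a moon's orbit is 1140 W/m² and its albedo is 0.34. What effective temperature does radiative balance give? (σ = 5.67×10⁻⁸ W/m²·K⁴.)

T ≈ 240 K

Power absorbed = (1−a)S·πR²; power emitted = 4πR²σT⁴. Equating and cancelling πR²:
T = ((1−a)S / 4σ)^(1/4) = (752 / (4 × 5.67×10⁻⁸))^(1/4) = (3.32×10^9)^(1/4).
T = 240 K.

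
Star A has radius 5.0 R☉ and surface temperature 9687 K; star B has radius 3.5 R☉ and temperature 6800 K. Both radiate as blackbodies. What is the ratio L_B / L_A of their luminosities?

L = 4πR²σT⁴ ∝ R²T⁴, so L_B/L_A = (3.5/5.0)² × (6800/9687)⁴ = 0.490 × 0.243 = 0.119.

L_B/L_A ≈ 0.119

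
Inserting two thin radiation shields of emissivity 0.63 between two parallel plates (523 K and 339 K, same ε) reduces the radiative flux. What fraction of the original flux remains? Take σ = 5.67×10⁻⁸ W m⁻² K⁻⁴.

ratio ≈ 0.333

With N identical shields there are N+1 = 3 gaps in series, each with the same radiative resistance, so the flux falls to 1/(N+1) of its unshielded value.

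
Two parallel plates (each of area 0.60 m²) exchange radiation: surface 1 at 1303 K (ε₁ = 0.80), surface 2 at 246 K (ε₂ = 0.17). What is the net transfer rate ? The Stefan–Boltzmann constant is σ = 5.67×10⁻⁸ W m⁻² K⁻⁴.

For two large parallel gray plates, q = σ(T₁⁴ − T₂⁴) / (1/ε₁ + 1/ε₂ − 1).
1/ε₁ + 1/ε₂ − 1 = 1/0.80 + 1/0.17 − 1 = 6.132.
T₁⁴ − T₂⁴ = 2.88×10^12 − 3.66×10^9 = 2.88×10^12 K⁴.
q = 5.67×10⁻⁸ × 2.88×10^12 / 6.132 = 26600 W/m².
Q = q·A = 26600 × 0.60 = 16000 W.

Q ≈ 16000 W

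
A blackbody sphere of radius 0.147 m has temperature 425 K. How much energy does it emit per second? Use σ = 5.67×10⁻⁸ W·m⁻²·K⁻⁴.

A = 4πr² = 4π × (0.147)² = 0.272 m².
P = σAT⁴ = 5.67×10⁻⁸ × 0.272 × (425)⁴ = 5.67×10⁻⁸ × 0.272 × 3.26×10^10.
P = 502 W.

P ≈ 502 W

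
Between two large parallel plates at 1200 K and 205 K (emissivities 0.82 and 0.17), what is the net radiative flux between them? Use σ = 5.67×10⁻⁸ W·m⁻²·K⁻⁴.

For two large parallel gray plates, q = σ(T₁⁴ − T₂⁴) / (1/ε₁ + 1/ε₂ − 1).
1/ε₁ + 1/ε₂ − 1 = 1/0.82 + 1/0.17 − 1 = 6.102.
T₁⁴ − T₂⁴ = 2.07×10^12 − 1.77×10^9 = 2.07×10^12 K⁴.
q = 5.67×10⁻⁸ × 2.07×10^12 / 6.102 = 19300 W/m².

q ≈ 19300 W/m²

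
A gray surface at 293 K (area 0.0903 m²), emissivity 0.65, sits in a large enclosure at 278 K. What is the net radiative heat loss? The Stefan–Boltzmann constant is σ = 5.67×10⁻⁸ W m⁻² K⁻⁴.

Q = εσA(T⁴ − T_s⁴). T⁴ − T_s⁴ = (293)⁴ − (278)⁴ = 7.37×10^9 − 5.97×10^9 = 1.40×10^9 K⁴.
Q = 0.65 × 5.67×10⁻⁸ × 0.0903 × 1.40×10^9 = 4.65 W.

Q ≈ 4.65 W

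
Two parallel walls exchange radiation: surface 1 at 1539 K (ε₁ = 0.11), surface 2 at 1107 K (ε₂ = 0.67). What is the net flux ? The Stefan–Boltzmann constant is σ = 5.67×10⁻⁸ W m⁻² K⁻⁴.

For two large parallel gray plates, q = σ(T₁⁴ − T₂⁴) / (1/ε₁ + 1/ε₂ − 1).
1/ε₁ + 1/ε₂ − 1 = 1/0.11 + 1/0.67 − 1 = 9.583.
T₁⁴ − T₂⁴ = 5.61×10^12 − 1.50×10^12 = 4.11×10^12 K⁴.
q = 5.67×10⁻⁸ × 4.11×10^12 / 9.583 = 24300 W/m².

q ≈ 24300 W/m²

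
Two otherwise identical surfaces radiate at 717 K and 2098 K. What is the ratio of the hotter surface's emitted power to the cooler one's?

ratio ≈ 73.3

P ∝ T⁴, so the ratio is (2098/717)⁴ = (2.926)⁴ = 73.3.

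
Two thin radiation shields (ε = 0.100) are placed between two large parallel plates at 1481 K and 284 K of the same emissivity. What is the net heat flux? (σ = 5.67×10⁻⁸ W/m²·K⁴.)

q ≈ 4780 W/m²

Each of the 3 gaps contributes resistance (2/ε − 1) = 2/0.100 − 1 = 19.00; total = 57.00.
q = σ(T₁⁴ − T₂⁴) / 57.00 = 5.67×10⁻⁸ × 4.80×10^12 / 57.00 = 4780 W/m².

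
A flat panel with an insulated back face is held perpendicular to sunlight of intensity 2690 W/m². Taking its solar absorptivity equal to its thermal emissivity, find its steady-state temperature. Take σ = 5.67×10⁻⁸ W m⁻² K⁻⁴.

Absorbed flux αS = emitted flux εσT⁴ (one radiating face); with α = ε, T = (S/σ)^(1/4).
T = (2690 / 5.67×10⁻⁸)^(1/4) = (4.74×10^10)^(1/4).
T = 467 K.

T ≈ 467 K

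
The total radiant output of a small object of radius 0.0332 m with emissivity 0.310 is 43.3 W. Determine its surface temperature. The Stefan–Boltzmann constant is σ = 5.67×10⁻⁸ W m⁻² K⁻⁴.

A = 4πr² = 4π × (0.0332)² = 0.0139 m².
From P = εσAT⁴, T = (P / εσA)^(1/4) = (43.3 / (0.310 × 5.67×10⁻⁸ × 0.0139))^(1/4).
T = (1.78×10^11)^(1/4) = 649 K.

T ≈ 649 K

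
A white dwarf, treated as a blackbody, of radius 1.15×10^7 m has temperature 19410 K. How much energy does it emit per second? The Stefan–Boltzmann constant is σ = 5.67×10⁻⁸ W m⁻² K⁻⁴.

P ≈ 1.34×10^25 W

A = 4πr² = 4π × (1.15×10^7)² = 1.66×10^15 m².
P = σAT⁴ = 5.67×10⁻⁸ × 1.66×10^15 × (19410)⁴ = 5.67×10⁻⁸ × 1.66×10^15 × 1.42×10^17.
P = 1.34×10^25 W.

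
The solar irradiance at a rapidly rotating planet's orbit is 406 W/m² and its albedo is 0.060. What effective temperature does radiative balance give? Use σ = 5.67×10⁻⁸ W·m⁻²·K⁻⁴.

T ≈ 203 K

Power absorbed = (1−a)S·πR²; power emitted = 4πR²σT⁴. Equating and cancelling πR²:
T = ((1−a)S / 4σ)^(1/4) = (382 / (4 × 5.67×10⁻⁸))^(1/4) = (1.68×10^9)^(1/4).
T = 203 K.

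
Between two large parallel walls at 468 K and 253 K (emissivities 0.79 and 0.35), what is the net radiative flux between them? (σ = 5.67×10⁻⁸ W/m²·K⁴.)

q ≈ 797 W/m²

For two large parallel gray plates, q = σ(T₁⁴ − T₂⁴) / (1/ε₁ + 1/ε₂ − 1).
1/ε₁ + 1/ε₂ − 1 = 1/0.79 + 1/0.35 − 1 = 3.123.
T₁⁴ − T₂⁴ = 4.80×10^10 − 4.10×10^9 = 4.39×10^10 K⁴.
q = 5.67×10⁻⁸ × 4.39×10^10 / 3.123 = 797 W/m².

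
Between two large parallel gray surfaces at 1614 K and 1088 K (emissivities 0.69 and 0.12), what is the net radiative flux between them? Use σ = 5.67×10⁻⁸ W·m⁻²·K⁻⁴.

q ≈ 34800 W/m²

For two large parallel gray plates, q = σ(T₁⁴ − T₂⁴) / (1/ε₁ + 1/ε₂ − 1).
1/ε₁ + 1/ε₂ − 1 = 1/0.69 + 1/0.12 − 1 = 8.783.
T₁⁴ − T₂⁴ = 6.79×10^12 − 1.40×10^12 = 5.38×10^12 K⁴.
q = 5.67×10⁻⁸ × 5.38×10^12 / 8.783 = 34800 W/m².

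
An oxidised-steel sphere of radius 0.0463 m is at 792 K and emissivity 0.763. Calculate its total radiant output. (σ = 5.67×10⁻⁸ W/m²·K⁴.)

A = 4πr² = 4π × (0.0463)² = 0.0269 m².
Stefan–Boltzmann: P = εσAT⁴ = 0.763 × 5.67×10⁻⁸ × 0.0269 × (792)⁴ = 0.763 × 5.67×10⁻⁸ × 0.0269 × 3.93×10^11.
P = 459 W.

P ≈ 459 W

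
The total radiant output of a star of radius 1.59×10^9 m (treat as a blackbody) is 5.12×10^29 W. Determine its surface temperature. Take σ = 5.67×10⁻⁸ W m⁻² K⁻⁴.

T ≈ 23100 K

A = 4πr² = 4π × (1.59×10^9)² = 3.18×10^19 m².
From P = σAT⁴, T = (P / σA)^(1/4) = (5.12×10^29 / (5.67×10⁻⁸ × 3.18×10^19))^(1/4).
T = (2.84×10^17)^(1/4) = 23100 K.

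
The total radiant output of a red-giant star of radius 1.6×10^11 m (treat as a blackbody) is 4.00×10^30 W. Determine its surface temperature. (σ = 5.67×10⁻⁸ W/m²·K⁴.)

T ≈ 3850 K

A = 4πr² = 4π × (1.6×10^11)² = 3.22×10^23 m².
From P = σAT⁴, T = (P / σA)^(1/4) = (4.00×10^30 / (5.67×10⁻⁸ × 3.22×10^23))^(1/4).
T = (2.19×10^14)^(1/4) = 3850 K.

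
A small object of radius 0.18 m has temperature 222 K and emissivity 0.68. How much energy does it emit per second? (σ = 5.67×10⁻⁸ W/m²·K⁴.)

A = 4πr² = 4π × (0.18)² = 0.407 m².
Stefan–Boltzmann: P = εσAT⁴ = 0.68 × 5.67×10⁻⁸ × 0.407 × (222)⁴ = 0.68 × 5.67×10⁻⁸ × 0.407 × 2.43×10^9.
P = 38.1 W.

P ≈ 38.1 W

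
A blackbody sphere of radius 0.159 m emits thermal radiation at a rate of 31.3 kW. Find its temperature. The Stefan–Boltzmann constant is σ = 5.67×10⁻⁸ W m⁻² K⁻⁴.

T ≈ 1150 K

A = 4πr² = 4π × (0.159)² = 0.318 m².
From P = σAT⁴, T = (P / σA)^(1/4) = (31300 / (5.67×10⁻⁸ × 0.318))^(1/4).
T = (1.74×10^12)^(1/4) = 1150 K.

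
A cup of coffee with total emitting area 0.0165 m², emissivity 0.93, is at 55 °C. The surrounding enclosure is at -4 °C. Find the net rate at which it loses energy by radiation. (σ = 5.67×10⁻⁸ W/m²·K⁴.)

Q ≈ 5.51 W

Convert: 55 °C = 328 K; -4 °C = 269 K.
Q = εσA(T⁴ − T_s⁴). T⁴ − T_s⁴ = (328)⁴ − (269)⁴ = 1.16×10^10 − 5.24×10^9 = 6.34×10^9 K⁴.
Q = 0.93 × 5.67×10⁻⁸ × 0.0165 × 6.34×10^9 = 5.51 W.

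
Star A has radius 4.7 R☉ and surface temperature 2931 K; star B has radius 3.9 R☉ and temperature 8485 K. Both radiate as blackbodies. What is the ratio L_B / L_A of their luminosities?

L_B/L_A ≈ 48.4

L = 4πR²σT⁴ ∝ R²T⁴, so L_B/L_A = (3.9/4.7)² × (8485/2931)⁴ = 0.689 × 70.2 = 48.4.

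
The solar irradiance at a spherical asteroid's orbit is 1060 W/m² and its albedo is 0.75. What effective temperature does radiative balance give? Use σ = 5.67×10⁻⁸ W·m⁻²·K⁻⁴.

Power absorbed = (1−a)S·πR²; power emitted = 4πR²σT⁴. Equating and cancelling πR²:
T = ((1−a)S / 4σ)^(1/4) = (265 / (4 × 5.67×10⁻⁸))^(1/4) = (1.17×10^9)^(1/4).
T = 185 K.

T ≈ 185 K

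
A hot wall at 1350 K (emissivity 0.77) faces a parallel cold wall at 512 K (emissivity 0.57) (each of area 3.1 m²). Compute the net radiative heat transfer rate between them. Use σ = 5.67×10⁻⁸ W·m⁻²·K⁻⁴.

For two large parallel gray plates, q = σ(T₁⁴ − T₂⁴) / (1/ε₁ + 1/ε₂ − 1).
1/ε₁ + 1/ε₂ − 1 = 1/0.77 + 1/0.57 − 1 = 2.053.
T₁⁴ − T₂⁴ = 3.32×10^12 − 6.87×10^10 = 3.25×10^12 K⁴.
q = 5.67×10⁻⁸ × 3.25×10^12 / 2.053 = 89800 W/m².
Q = q·A = 89800 × 3.1 = 2.78×10^5 W.

Q ≈ 2.78×10^5 W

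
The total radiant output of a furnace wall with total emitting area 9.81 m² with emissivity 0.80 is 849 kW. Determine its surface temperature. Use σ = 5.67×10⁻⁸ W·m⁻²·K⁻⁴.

T ≈ 1180 K

From P = εσAT⁴, T = (P / εσA)^(1/4) = (8.49×10^5 / (0.80 × 5.67×10⁻⁸ × 9.81))^(1/4).
T = (1.91×10^12)^(1/4) = 1180 K.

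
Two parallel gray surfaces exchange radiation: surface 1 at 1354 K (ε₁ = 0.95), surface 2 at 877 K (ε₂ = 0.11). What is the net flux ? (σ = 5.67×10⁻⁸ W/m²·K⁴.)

For two large parallel gray plates, q = σ(T₁⁴ − T₂⁴) / (1/ε₁ + 1/ε₂ − 1).
1/ε₁ + 1/ε₂ − 1 = 1/0.95 + 1/0.11 − 1 = 9.144.
T₁⁴ − T₂⁴ = 3.36×10^12 − 5.92×10^11 = 2.77×10^12 K⁴.
q = 5.67×10⁻⁸ × 2.77×10^12 / 9.144 = 17200 W/m².

q ≈ 17200 W/m²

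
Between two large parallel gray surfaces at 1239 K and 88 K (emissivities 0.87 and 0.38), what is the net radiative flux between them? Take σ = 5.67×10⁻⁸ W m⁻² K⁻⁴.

For two large parallel gray plates, q = σ(T₁⁴ − T₂⁴) / (1/ε₁ + 1/ε₂ − 1).
1/ε₁ + 1/ε₂ − 1 = 1/0.87 + 1/0.38 − 1 = 2.781.
T₁⁴ − T₂⁴ = 2.36×10^12 − 6.00×10^7 = 2.36×10^12 K⁴.
q = 5.67×10⁻⁸ × 2.36×10^12 / 2.781 = 48000 W/m².

q ≈ 48000 W/m²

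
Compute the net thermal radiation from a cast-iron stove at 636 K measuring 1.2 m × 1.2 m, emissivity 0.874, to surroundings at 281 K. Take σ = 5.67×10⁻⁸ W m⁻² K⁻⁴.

Q ≈ 11200 W

A = 1.2 × 1.2 = 1.44 m².
Q = εσA(T⁴ − T_s⁴). T⁴ − T_s⁴ = (636)⁴ − (281)⁴ = 1.64×10^11 − 6.23×10^9 = 1.57×10^11 K⁴.
Q = 0.874 × 5.67×10⁻⁸ × 1.44 × 1.57×10^11 = 11200 W.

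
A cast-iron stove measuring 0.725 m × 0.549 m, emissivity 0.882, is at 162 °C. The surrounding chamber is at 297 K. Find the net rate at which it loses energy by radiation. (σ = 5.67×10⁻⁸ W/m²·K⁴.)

A = 0.725 × 0.549 = 0.398 m².
Convert: 162 °C = 435 K.
Q = εσA(T⁴ − T_s⁴). T⁴ − T_s⁴ = (435)⁴ − (297)⁴ = 3.58×10^10 − 7.78×10^9 = 2.80×10^10 K⁴.
Q = 0.882 × 5.67×10⁻⁸ × 0.398 × 2.80×10^10 = 558 W.

Q ≈ 558 W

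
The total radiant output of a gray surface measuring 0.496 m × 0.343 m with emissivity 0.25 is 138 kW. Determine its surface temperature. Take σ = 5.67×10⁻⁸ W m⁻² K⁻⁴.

T ≈ 2750 K

A = 0.496 × 0.343 = 0.170 m².
From P = εσAT⁴, T = (P / εσA)^(1/4) = (1.38×10^5 / (0.25 × 5.67×10⁻⁸ × 0.170))^(1/4).
T = (5.72×10^13)^(1/4) = 2750 K.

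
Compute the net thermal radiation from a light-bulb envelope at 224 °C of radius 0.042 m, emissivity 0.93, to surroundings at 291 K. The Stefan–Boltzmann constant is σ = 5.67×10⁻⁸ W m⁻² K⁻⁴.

A = 4πr² = 4π × (0.042)² = 0.0222 m².
Convert: 224 °C = 497 K.
Q = εσA(T⁴ − T_s⁴). T⁴ − T_s⁴ = (497)⁴ − (291)⁴ = 6.10×10^10 − 7.17×10^9 = 5.38×10^10 K⁴.
Q = 0.93 × 5.67×10⁻⁸ × 0.0222 × 5.38×10^10 = 62.9 W.

Q ≈ 62.9 W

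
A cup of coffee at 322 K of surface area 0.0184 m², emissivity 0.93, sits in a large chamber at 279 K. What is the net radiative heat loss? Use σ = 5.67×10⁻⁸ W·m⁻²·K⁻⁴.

Q ≈ 4.55 W

Q = εσA(T⁴ − T_s⁴). T⁴ − T_s⁴ = (322)⁴ − (279)⁴ = 1.08×10^10 − 6.06×10^9 = 4.69×10^9 K⁴.
Q = 0.93 × 5.67×10⁻⁸ × 0.0184 × 4.69×10^9 = 4.55 W.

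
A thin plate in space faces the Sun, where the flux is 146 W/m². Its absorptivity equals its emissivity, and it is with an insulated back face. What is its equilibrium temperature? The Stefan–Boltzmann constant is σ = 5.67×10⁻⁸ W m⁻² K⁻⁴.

T ≈ 225 K

Absorbed flux αS = emitted flux εσT⁴ (one radiating face); with α = ε, T = (S/σ)^(1/4).
T = (146 / 5.67×10⁻⁸)^(1/4) = (2.57×10^9)^(1/4).
T = 225 K.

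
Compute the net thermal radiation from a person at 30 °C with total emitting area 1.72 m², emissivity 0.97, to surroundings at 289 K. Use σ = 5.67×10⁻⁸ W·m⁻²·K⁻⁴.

Q ≈ 137 W

Convert: 30 °C = 303 K.
Q = εσA(T⁴ − T_s⁴). T⁴ − T_s⁴ = (303)⁴ − (289)⁴ = 8.43×10^9 − 6.98×10^9 = 1.45×10^9 K⁴.
Q = 0.97 × 5.67×10⁻⁸ × 1.72 × 1.45×10^9 = 137 W.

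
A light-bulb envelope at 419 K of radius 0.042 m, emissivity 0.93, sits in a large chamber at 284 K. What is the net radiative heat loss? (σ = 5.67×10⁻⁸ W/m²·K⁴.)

A = 4πr² = 4π × (0.042)² = 0.0222 m².
Q = εσA(T⁴ − T_s⁴). T⁴ − T_s⁴ = (419)⁴ − (284)⁴ = 3.08×10^10 − 6.51×10^9 = 2.43×10^10 K⁴.
Q = 0.93 × 5.67×10⁻⁸ × 0.0222 × 2.43×10^10 = 28.4 W.

Q ≈ 28.4 W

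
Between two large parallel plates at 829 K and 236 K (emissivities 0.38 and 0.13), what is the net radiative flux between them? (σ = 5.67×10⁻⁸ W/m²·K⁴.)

q ≈ 2850 W/m²

For two large parallel gray plates, q = σ(T₁⁴ − T₂⁴) / (1/ε₁ + 1/ε₂ − 1).
1/ε₁ + 1/ε₂ − 1 = 1/0.38 + 1/0.13 − 1 = 9.324.
T₁⁴ − T₂⁴ = 4.72×10^11 − 3.10×10^9 = 4.69×10^11 K⁴.
q = 5.67×10⁻⁸ × 4.69×10^11 / 9.324 = 2850 W/m².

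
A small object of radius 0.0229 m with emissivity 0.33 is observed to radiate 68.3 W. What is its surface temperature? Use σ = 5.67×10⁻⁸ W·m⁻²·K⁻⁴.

T ≈ 863 K

A = 4πr² = 4π × (0.0229)² = 6.59×10^-3 m².
From P = εσAT⁴, T = (P / εσA)^(1/4) = (68.3 / (0.33 × 5.67×10⁻⁸ × 6.59×10^-3))^(1/4).
T = (5.54×10^11)^(1/4) = 863 K.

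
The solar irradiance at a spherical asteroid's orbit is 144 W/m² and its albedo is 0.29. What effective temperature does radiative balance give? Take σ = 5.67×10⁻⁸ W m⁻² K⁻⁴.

Power absorbed = (1−a)S·πR²; power emitted = 4πR²σT⁴. Equating and cancelling πR²:
T = ((1−a)S / 4σ)^(1/4) = (102 / (4 × 5.67×10⁻⁸))^(1/4) = (4.51×10^8)^(1/4).
T = 146 K.

T ≈ 146 K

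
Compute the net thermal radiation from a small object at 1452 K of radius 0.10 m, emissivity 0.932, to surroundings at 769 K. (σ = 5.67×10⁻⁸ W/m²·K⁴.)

Q ≈ 27200 W

A = 4πr² = 4π × (0.10)² = 0.126 m².
Q = εσA(T⁴ − T_s⁴). T⁴ − T_s⁴ = (1452)⁴ − (769)⁴ = 4.44×10^12 − 3.50×10^11 = 4.10×10^12 K⁴.
Q = 0.932 × 5.67×10⁻⁸ × 0.126 × 4.10×10^12 = 27200 W.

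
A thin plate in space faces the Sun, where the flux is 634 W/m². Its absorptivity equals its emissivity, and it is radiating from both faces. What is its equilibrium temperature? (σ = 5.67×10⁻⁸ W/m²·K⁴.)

Absorbed flux αS = emitted flux 2εσT⁴ per unit area; with α = ε this gives T = (S/2σ)^(1/4).
T = (634 / (2 × 5.67×10⁻⁸))^(1/4) = (5.59×10^9)^(1/4).
T = 273 K.

T ≈ 273 K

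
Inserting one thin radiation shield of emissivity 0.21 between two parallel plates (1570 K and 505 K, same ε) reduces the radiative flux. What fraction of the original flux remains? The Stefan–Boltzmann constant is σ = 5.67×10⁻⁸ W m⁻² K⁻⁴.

ratio ≈ 0.500

With N identical shields there are N+1 = 2 gaps in series, each with the same radiative resistance, so the flux falls to 1/(N+1) of its unshielded value.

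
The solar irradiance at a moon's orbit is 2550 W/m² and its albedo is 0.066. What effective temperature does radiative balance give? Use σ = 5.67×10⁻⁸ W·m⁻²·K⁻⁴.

Power absorbed = (1−a)S·πR²; power emitted = 4πR²σT⁴. Equating and cancelling πR²:
T = ((1−a)S / 4σ)^(1/4) = (2380 / (4 × 5.67×10⁻⁸))^(1/4) = (1.05×10^10)^(1/4).
T = 320 K.

T ≈ 320 K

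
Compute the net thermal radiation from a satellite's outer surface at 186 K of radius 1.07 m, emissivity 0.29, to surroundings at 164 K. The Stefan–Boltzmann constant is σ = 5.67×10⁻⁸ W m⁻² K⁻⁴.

A = 4πr² = 4π × (1.07)² = 14.4 m².
Q = εσA(T⁴ − T_s⁴). T⁴ − T_s⁴ = (186)⁴ − (164)⁴ = 1.20×10^9 − 7.23×10^8 = 4.73×10^8 K⁴.
Q = 0.29 × 5.67×10⁻⁸ × 14.4 × 4.73×10^8 = 112 W.

Q ≈ 112 W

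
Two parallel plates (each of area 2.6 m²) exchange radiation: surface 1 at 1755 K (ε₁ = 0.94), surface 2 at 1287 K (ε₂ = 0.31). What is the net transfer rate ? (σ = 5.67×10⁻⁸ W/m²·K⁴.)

Q ≈ 3.02×10^5 W

For two large parallel gray plates, q = σ(T₁⁴ − T₂⁴) / (1/ε₁ + 1/ε₂ − 1).
1/ε₁ + 1/ε₂ − 1 = 1/0.94 + 1/0.31 − 1 = 3.290.
T₁⁴ − T₂⁴ = 9.49×10^12 − 2.74×10^12 = 6.74×10^12 K⁴.
q = 5.67×10⁻⁸ × 6.74×10^12 / 3.290 = 1.16×10^5 W/m².
Q = q·A = 1.16×10^5 × 2.6 = 3.02×10^5 W.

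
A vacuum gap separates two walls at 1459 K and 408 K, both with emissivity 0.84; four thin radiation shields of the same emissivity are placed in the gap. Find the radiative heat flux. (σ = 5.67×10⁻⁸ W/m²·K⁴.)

q ≈ 37000 W/m²

Each of the 5 gaps contributes resistance (2/ε − 1) = 2/0.84 − 1 = 1.381; total = 6.905.
q = σ(T₁⁴ − T₂⁴) / 6.905 = 5.67×10⁻⁸ × 4.50×10^12 / 6.905 = 37000 W/m².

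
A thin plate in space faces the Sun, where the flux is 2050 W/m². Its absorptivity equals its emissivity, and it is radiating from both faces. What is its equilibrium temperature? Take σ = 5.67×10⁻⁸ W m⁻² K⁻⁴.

Absorbed flux αS = emitted flux 2εσT⁴ per unit area; with α = ε this gives T = (S/2σ)^(1/4).
T = (2050 / (2 × 5.67×10⁻⁸))^(1/4) = (1.81×10^10)^(1/4).
T = 367 K.

T ≈ 367 K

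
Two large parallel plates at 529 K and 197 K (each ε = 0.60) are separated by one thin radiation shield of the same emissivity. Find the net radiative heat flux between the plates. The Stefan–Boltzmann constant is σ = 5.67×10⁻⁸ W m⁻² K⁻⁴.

Each of the 2 gaps contributes resistance (2/ε − 1) = 2/0.60 − 1 = 2.333; total = 4.667.
q = σ(T₁⁴ − T₂⁴) / 4.667 = 5.67×10⁻⁸ × 7.68×10^10 / 4.667 = 933 W/m².

q ≈ 933 W/m²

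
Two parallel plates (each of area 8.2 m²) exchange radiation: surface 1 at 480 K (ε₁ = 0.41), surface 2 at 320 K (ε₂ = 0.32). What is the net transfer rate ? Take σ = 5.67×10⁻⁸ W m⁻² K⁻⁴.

For two large parallel gray plates, q = σ(T₁⁴ − T₂⁴) / (1/ε₁ + 1/ε₂ − 1).
1/ε₁ + 1/ε₂ − 1 = 1/0.41 + 1/0.32 − 1 = 4.564.
T₁⁴ − T₂⁴ = 5.31×10^10 − 1.05×10^10 = 4.26×10^10 K⁴.
q = 5.67×10⁻⁸ × 4.26×10^10 / 4.564 = 529 W/m².
Q = q·A = 529 × 8.2 = 4340 W.

Q ≈ 4340 W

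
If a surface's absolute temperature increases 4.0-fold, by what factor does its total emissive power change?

P ∝ T⁴, so the power scales as (4.0)⁴ = 256.

factor ≈ 256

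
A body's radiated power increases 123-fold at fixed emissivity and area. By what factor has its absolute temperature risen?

factor ≈ 3.33

P ∝ T⁴ ⇒ T ∝ P^(1/4), so T scales by (123)^(1/4) = 3.33.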